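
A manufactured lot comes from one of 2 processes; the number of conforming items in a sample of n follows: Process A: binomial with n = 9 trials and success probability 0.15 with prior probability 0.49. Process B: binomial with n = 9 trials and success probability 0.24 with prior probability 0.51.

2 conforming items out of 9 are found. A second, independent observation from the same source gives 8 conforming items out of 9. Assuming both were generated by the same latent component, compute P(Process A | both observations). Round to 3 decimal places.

0.021

Apply Bayes' rule: the posterior for each component is proportional to its prior times its likelihood at x.
Since both observations come from the same component, the likelihood for component k is f_k(x₁)·f_k(x₂).
  p_A = [0.259667] × [1.96061e-06] = 5.09107e-07
  p_B = [0.303683] × [7.52915e-05] = 2.28647e-05
Prior × likelihood for each component:
  π_A·p_A = 0.49 × 5.09107e-07 = 2.49462e-07
  π_B·p_B = 0.51 × 2.28647e-05 = 1.1661e-05
Marginal: 2.49462e-07 + 1.1661e-05 = 1.19105e-05
P(Process A | x) = 2.49462e-07 / 1.19105e-05 ≈ 0.021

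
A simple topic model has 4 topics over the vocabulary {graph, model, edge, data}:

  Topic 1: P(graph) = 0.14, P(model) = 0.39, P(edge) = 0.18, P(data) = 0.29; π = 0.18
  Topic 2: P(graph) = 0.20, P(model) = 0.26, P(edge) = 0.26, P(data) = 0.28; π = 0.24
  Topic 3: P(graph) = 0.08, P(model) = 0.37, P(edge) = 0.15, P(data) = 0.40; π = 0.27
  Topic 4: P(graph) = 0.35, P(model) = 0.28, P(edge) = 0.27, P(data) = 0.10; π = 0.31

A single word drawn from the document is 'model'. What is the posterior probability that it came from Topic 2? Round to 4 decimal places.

The responsibility of component k is π_k f_k(x) divided by Σ_j π_j f_j(x).
Categorical probabilities:
  f_1 = 0.39
  f_2 = 0.26
  f_3 = 0.37
  f_4 = 0.28
Multiply by the mixture weights:
  π_1·f_1 = 0.18 × 0.39 = 0.0702
  π_2·f_2 = 0.24 × 0.26 = 0.0624
  π_3·f_3 = 0.27 × 0.37 = 0.0999
  π_4·f_4 = 0.31 × 0.28 = 0.0868
Evidence: 0.0702 + 0.0624 + 0.0999 + 0.0868 = 0.3193
P(Topic 2 | 'model') ≈ 0.1954

0.1954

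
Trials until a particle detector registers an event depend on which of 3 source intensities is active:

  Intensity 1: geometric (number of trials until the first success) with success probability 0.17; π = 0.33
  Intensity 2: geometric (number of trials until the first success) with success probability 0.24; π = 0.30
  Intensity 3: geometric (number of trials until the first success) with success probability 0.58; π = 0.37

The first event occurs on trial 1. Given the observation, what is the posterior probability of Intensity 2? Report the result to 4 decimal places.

0.2101

By Bayes' theorem, P(k | x) = P(Z=k) f_k(x) / Σ_j P(Z=j) f_j(x).
Evaluate each component's likelihood at the observed value:
  L_1 = 0.17
  L_2 = 0.24
  L_3 = 0.58
Multiply by the mixture weights:
  P(Z=1)·L_1 = 0.33 × 0.17 = 0.0561
  P(Z=2)·L_2 = 0.30 × 0.24 = 0.072
  P(Z=3)·L_3 = 0.37 × 0.58 = 0.2146
Denominator: 0.0561 + 0.072 + 0.2146 = 0.3427
So the posterior for Intensity 2 is 0.072 / 0.3427 ≈ 0.2101.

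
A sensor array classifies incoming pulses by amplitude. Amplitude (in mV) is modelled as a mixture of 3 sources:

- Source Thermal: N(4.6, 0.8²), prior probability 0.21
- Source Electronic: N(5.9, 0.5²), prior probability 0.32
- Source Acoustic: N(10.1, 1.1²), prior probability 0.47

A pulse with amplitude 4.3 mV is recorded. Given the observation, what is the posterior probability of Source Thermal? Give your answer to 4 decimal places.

0.9846

P(component k | x) = π_k·f_k(x) / marginal(x), where marginal(x) = Σ_j π_j·f_j(x).
Evaluate each component's likelihood at the observed value:
  f_Thermal = 0.464819
  f_Electronic = 0.00476818
  f_Acoustic = 3.33016e-07
Weight by the priors:
  π_Thermal·f_Thermal = 0.21 × 0.464819 = 0.097612
  π_Electronic·f_Electronic = 0.32 × 0.00476818 = 0.00152582
  π_Acoustic·f_Acoustic = 0.47 × 3.33016e-07 = 1.56518e-07
Normaliser: 0.097612 + 0.00152582 + 1.56518e-07 = 0.0991379
P(Source Thermal | the observation) = 0.097612 / 0.0991379 ≈ 0.9846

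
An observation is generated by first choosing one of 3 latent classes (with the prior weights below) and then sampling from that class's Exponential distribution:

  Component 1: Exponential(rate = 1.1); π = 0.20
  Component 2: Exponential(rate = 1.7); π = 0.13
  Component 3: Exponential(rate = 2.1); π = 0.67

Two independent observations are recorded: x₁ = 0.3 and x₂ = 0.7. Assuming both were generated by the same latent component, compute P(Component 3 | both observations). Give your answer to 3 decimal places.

0.708

Apply Bayes' rule: the posterior for each component is proportional to its prior times its likelihood at x.
Since both observations come from the same component, the likelihood for component k is f_k(x₁)·f_k(x₂).
  p_1 = [1.1·e^(−1.1·0.3) = 1.1·e^(−0.3300) = 0.790816] × [0.509314] = 0.402774
  p_2 = [1.7·e^(−1.7·0.3) = 1.7·e^(−0.5100) = 1.02084] × [0.517176] = 0.527955
  p_3 = [2.1·e^(−2.1·0.3) = 2.1·e^(−0.6300) = 1.11844] × [0.482844] = 0.540033
Prior × likelihood for each component:
  w_1·p_1 = 0.20 × 0.402774 = 0.0805548
  w_2·p_2 = 0.13 × 0.527955 = 0.0686342
  w_3·p_3 = 0.67 × 0.540033 = 0.361822
Sum: 0.0805548 + 0.0686342 + 0.361822 = 0.511011
P(Component 3 | x) = 0.361822 / 0.511011 ≈ 0.708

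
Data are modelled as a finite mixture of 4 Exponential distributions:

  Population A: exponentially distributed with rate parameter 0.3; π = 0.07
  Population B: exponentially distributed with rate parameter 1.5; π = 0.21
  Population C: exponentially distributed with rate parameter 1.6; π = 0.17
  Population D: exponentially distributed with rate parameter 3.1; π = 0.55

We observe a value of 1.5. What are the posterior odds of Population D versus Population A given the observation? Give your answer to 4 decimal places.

Only the two components matter; the odds are (w_i f_i(x)) / (w_j f_j(x)).
Evaluate each component's likelihood at the observed value:
  L_A = 0.191288
  L_B = 0.158099
  L_C = 0.145149
  L_D = 0.029641
0.0163025 / 0.0133902 ≈ 1.2175

1.2175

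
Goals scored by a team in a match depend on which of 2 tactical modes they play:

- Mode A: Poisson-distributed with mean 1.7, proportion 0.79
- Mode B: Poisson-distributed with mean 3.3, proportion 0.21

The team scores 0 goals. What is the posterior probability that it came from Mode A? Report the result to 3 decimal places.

Apply Bayes' rule: the posterior for each component is proportional to its prior times its likelihood at x.
Evaluate each component's likelihood at the observed value:
  p_A = 0.182684
  p_B = 0.0368832
Unnormalised posteriors:
  π_A·p_A = 0.79 × 0.182684 = 0.14432
  π_B·p_B = 0.21 × 0.0368832 = 0.00774547
Evidence: 0.14432 + 0.00774547 = 0.152065
P(Mode A | the observation) ≈ 0.949

0.949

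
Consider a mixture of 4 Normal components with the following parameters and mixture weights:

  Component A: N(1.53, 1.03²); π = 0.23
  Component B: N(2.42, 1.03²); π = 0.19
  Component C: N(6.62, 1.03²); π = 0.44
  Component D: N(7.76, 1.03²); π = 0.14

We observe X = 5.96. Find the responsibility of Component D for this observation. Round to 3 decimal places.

The responsibility of component k is P(Z=k) f_k(x) divided by Σ_j P(Z=j) f_j(x).
Normal densities:
  L_A = (1/(1.03·√(2π)))·exp(−(5.96−1.53)²/(2·1.03²)) = 0.387323·exp(-9.24918) = 3.72569e-05
  L_B = (1/(1.03·√(2π)))·exp(−(5.96−2.42)²/(2·1.03²)) = 0.387323·exp(-5.90612) = 0.00105458
  L_C = (1/(1.03·√(2π)))·exp(−(5.96−6.62)²/(2·1.03²)) = 0.387323·exp(-0.20530) = 0.315437
  L_D = (1/(1.03·√(2π)))·exp(−(5.96−7.76)²/(2·1.03²)) = 0.387323·exp(-1.52701) = 0.0841207
Prior × likelihood for each component:
  P(Z=A)·L_A = 0.23 × 3.72569e-05 = 8.56909e-06
  P(Z=B)·L_B = 0.19 × 0.00105458 = 0.00020037
  P(Z=C)·L_C = 0.44 × 0.315437 = 0.138792
  P(Z=D)·L_D = 0.14 × 0.0841207 = 0.0117769
Evidence: 8.56909e-06 + 0.00020037 + 0.138792 + 0.0117769 = 0.150778
P(Component D | data) ≈ 0.078

0.078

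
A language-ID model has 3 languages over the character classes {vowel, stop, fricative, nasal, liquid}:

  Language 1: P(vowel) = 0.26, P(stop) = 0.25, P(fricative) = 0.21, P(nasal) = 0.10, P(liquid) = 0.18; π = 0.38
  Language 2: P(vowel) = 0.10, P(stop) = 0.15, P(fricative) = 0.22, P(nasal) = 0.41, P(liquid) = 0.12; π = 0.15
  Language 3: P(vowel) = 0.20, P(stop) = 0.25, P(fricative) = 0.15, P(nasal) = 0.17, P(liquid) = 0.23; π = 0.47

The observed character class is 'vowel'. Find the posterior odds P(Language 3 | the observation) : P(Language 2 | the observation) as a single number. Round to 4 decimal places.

Since P(k|x) ∝ w_k f_k(x), the posterior odds are w_i f_i(x) / (w_j f_j(x)).
Component likelihoods at x = 'vowel':
  L_1 = 0.26
  L_2 = 0.1
  L_3 = 0.2
0.094 / 0.015 ≈ 6.2667

6.2667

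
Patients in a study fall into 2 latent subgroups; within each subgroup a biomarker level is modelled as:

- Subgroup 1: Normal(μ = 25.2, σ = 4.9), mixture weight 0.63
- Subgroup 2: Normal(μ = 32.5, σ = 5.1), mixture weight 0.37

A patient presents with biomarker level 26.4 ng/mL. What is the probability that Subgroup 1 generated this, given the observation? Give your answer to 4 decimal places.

0.7786

By Bayes' theorem, P(k | x) = P(Z=k) f_k(x) / Σ_j P(Z=j) f_j(x).
Normal densities:
  f_1 = (1/(4.9·√(2π)))·exp(−(26.4−25.2)²/(2·4.9²)) = 0.081417·exp(-0.02999) = 0.0790115
  f_2 = (1/(5.1·√(2π)))·exp(−(26.4−32.5)²/(2·5.1²)) = 0.078224·exp(-0.71530) = 0.038255
Multiply by the mixture weights:
  P(Z=1)·f_1 = 0.63 × 0.0790115 = 0.0497773
  P(Z=2)·f_2 = 0.37 × 0.038255 = 0.0141544
Sum: 0.0497773 + 0.0141544 = 0.0639316
P(Subgroup 1 | x) = 0.0497773 / 0.0639316 ≈ 0.7786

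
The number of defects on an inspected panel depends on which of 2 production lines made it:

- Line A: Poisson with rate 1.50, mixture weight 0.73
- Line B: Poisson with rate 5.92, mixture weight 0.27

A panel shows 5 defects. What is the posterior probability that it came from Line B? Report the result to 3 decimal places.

0.810

P(component k | x) = π_k·f_k(x) / marginal(x), where marginal(x) = Σ_j π_j·f_j(x).
Evaluate each component's likelihood at the observed value:
  f_A = e^(−1.50)·1.50^5/5! = 0.01412
  f_B = e^(−5.92)·5.92^5/5! = 0.162706
Weight by the priors:
  π_A·f_A = 0.73 × 0.01412 = 0.0103076
  π_B·f_B = 0.27 × 0.162706 = 0.0439307
Normaliser: 0.0103076 + 0.0439307 = 0.0542382
P(Line B | 5 defects) = 0.0439307 / 0.0542382 ≈ 0.810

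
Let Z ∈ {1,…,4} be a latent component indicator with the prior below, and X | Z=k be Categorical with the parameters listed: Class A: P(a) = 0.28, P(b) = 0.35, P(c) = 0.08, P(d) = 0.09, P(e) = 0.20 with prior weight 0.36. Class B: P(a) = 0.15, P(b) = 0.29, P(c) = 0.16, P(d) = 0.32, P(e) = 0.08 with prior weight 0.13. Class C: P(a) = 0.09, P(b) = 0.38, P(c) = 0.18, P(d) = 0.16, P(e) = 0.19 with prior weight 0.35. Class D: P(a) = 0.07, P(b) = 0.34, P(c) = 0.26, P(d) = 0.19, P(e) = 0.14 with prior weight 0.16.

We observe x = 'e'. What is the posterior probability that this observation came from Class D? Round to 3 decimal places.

0.131

Apply Bayes' rule: the posterior for each component is proportional to its prior times its likelihood at x.
Component likelihoods at x = 'e':
  f_A = P(e | comp) = 0.20
  f_B = P(e | comp) = 0.08
  f_C = P(e | comp) = 0.19
  f_D = P(e | comp) = 0.14
Prior × likelihood for each component:
  P(Z=A)·f_A = 0.36 × 0.2 = 0.072
  P(Z=B)·f_B = 0.13 × 0.08 = 0.0104
  P(Z=C)·f_C = 0.35 × 0.19 = 0.0665
  P(Z=D)·f_D = 0.16 × 0.14 = 0.0224
Normaliser: 0.072 + 0.0104 + 0.0665 + 0.0224 = 0.1713
P(Class D | the observation) = 0.0224 / 0.1713 ≈ 0.131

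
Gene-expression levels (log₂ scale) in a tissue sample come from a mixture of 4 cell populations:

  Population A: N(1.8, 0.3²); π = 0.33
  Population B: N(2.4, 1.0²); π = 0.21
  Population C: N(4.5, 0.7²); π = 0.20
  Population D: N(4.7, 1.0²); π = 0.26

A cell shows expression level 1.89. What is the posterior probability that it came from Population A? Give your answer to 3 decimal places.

0.847

Posterior ∝ prior × likelihood, so P(k | x) ∝ w_k f_k(x); normalise over all components.
Evaluate each component's likelihood at the observed value:
  f_A = 1.27129
  f_B = 0.350292
  f_C = 0.00054573
  f_D = 0.00769651
Unnormalised posteriors:
  w_A·f_A = 0.33 × 1.27129 = 0.419527
  w_B·f_B = 0.21 × 0.350292 = 0.0735613
  w_C·f_C = 0.20 × 0.00054573 = 0.000109146
  w_D·f_D = 0.26 × 0.00769651 = 0.00200109
Evidence: 0.419527 + 0.0735613 + 0.000109146 + 0.00200109 = 0.495198
So the posterior for Population A is 0.419527 / 0.495198 ≈ 0.847.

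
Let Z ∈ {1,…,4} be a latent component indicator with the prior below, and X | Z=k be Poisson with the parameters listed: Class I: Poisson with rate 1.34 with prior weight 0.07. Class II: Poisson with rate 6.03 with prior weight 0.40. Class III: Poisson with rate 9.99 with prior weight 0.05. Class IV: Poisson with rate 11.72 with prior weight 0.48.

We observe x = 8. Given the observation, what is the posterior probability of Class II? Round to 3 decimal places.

The responsibility of component k is P(Z=k) f_k(x) divided by Σ_j P(Z=j) f_j(x).
Poisson probabilities:
  p_I = 6.75092e-05
  p_II = 0.104285
  p_III = 0.112824
  p_IV = 0.0717743
Prior × likelihood for each component:
  P(Z=I)·p_I = 0.07 × 6.75092e-05 = 4.72565e-06
  P(Z=II)·p_II = 0.40 × 0.104285 = 0.041714
  P(Z=III)·p_III = 0.05 × 0.112824 = 0.0056412
  P(Z=IV)·p_IV = 0.48 × 0.0717743 = 0.0344517
Denominator: 4.72565e-06 + 0.041714 + 0.0056412 + 0.0344517 = 0.0818116
Responsibility of Class II: 0.041714 / 0.0818116 ≈ 0.510

0.510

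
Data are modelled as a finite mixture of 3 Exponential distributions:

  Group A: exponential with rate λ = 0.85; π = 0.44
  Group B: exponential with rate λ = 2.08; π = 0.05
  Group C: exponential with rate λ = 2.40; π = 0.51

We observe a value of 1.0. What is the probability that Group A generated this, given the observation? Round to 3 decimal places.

P(component k | x) = w_k·f_k(x) / marginal(x), where marginal(x) = Σ_j w_j·f_j(x).
Evaluate each component's likelihood at the observed value:
  f_A = 0.85·e^(−0.85·1.0) = 0.85·e^(−0.8500) = 0.363303
  f_B = 2.08·e^(−2.08·1.0) = 2.08·e^(−2.0800) = 0.259855
  f_C = 2.40·e^(−2.40·1.0) = 2.40·e^(−2.4000) = 0.217723
Weight by the priors:
  w_A·f_A = 0.44 × 0.363303 = 0.159853
  w_B·f_B = 0.05 × 0.259855 = 0.0129927
  w_C·f_C = 0.51 × 0.217723 = 0.111039
Sum: 0.159853 + 0.0129927 + 0.111039 = 0.283885
P(Group A | data) ≈ 0.563

0.563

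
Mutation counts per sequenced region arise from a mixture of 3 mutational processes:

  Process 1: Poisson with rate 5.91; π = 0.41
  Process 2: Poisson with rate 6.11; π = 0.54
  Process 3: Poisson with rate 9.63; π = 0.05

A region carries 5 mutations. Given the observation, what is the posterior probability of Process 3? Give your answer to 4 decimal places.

Posterior ∝ prior × likelihood, so P(k | x) ∝ w_k f_k(x); normalise over all components.
Component likelihoods at x = 5 mutations:
  L_1 = 0.162958
  L_2 = 0.157574
  L_3 = 0.0453622
Weight by the priors:
  w_1·L_1 = 0.41 × 0.162958 = 0.0668128
  w_2·L_2 = 0.54 × 0.157574 = 0.0850901
  w_3·L_3 = 0.05 × 0.0453622 = 0.00226811
Evidence: 0.0668128 + 0.0850901 + 0.00226811 = 0.154171
Responsibility of Process 3: 0.00226811 / 0.154171 ≈ 0.0147

0.0147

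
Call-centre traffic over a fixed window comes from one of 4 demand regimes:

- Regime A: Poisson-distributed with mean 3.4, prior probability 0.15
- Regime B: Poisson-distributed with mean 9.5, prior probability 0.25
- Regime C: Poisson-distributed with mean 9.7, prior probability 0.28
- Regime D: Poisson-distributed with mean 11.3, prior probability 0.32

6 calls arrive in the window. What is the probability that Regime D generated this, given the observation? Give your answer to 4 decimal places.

0.1872

By Bayes' theorem, P(k | x) = π_k f_k(x) / Σ_j π_j f_j(x).
Poisson probabilities:
  f_A = 0.0716044
  f_B = 0.0764208
  f_C = 0.0708992
  f_D = 0.0357775
Weight by the priors:
  π_A·f_A = 0.15 × 0.0716044 = 0.0107407
  π_B·f_B = 0.25 × 0.0764208 = 0.0191052
  π_C·f_C = 0.28 × 0.0708992 = 0.0198518
  π_D·f_D = 0.32 × 0.0357775 = 0.0114488
Sum: 0.0107407 + 0.0191052 + 0.0198518 + 0.0114488 = 0.0611465
P(Regime D | x) ≈ 0.1872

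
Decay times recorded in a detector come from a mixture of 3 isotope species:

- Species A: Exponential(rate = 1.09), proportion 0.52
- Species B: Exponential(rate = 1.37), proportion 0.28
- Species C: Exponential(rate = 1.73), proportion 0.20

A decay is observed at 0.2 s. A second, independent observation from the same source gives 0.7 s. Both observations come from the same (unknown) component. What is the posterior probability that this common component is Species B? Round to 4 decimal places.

0.2997

Apply Bayes' rule: the posterior for each component is proportional to its prior times its likelihood at x.
Since both observations come from the same component, the likelihood for component k is f_k(x₁)·f_k(x₂).
  p_A = [1.09·e^(−1.09·0.2) = 1.09·e^(−0.2180) = 0.876497] × [0.508229] = 0.445461
  p_B = [1.37·e^(−1.37·0.2) = 1.37·e^(−0.2740) = 1.04165] × [0.525088] = 0.546961
  p_C = [1.73·e^(−1.73·0.2) = 1.73·e^(−0.3460) = 1.224] × [0.515366] = 0.630806
Prior × likelihood for each component:
  P(Z=A)·p_A = 0.52 × 0.445461 = 0.23164
  P(Z=B)·p_B = 0.28 × 0.546961 = 0.153149
  P(Z=C)·p_C = 0.20 × 0.630806 = 0.126161
Sum: 0.23164 + 0.153149 + 0.126161 = 0.51095
P(Species B | data) = 0.153149 / 0.51095 ≈ 0.2997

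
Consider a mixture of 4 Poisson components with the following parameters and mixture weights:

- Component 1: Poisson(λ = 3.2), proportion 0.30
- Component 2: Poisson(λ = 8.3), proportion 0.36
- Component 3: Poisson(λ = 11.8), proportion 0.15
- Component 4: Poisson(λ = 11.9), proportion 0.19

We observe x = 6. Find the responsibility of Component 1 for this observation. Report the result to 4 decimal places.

0.2675

The responsibility of component k is w_k f_k(x) divided by Σ_j w_j f_j(x).
Poisson probabilities:
  p_1 = 0.060789
  p_2 = 0.112847
  p_3 = 0.0281374
  p_4 = 0.0267821
Weight by the priors:
  w_1·p_1 = 0.30 × 0.060789 = 0.0182367
  w_2·p_2 = 0.36 × 0.112847 = 0.0406251
  w_3·p_3 = 0.15 × 0.0281374 = 0.00422062
  w_4·p_4 = 0.19 × 0.0267821 = 0.0050886
Denominator: 0.0182367 + 0.0406251 + 0.00422062 + 0.0050886 = 0.068171
P(Component 1 | the observation) ≈ 0.2675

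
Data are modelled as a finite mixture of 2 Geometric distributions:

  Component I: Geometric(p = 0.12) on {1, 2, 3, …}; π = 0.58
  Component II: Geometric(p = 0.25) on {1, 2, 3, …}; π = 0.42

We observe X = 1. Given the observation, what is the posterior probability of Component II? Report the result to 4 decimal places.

Posterior ∝ prior × likelihood, so P(k | x) ∝ w_k f_k(x); normalise over all components.
Geometric probabilities:
  f_I = 0.12
  f_II = 0.25
Unnormalised posteriors:
  w_I·f_I = 0.58 × 0.12 = 0.0696
  w_II·f_II = 0.42 × 0.25 = 0.105
Normaliser: 0.0696 + 0.105 = 0.1746
P(Component II | data) = 0.105 / 0.1746 ≈ 0.6014

0.6014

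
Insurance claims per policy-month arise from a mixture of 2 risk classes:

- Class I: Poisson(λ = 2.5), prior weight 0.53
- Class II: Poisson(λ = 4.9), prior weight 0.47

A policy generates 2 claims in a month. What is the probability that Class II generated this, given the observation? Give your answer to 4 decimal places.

0.2361

Posterior ∝ prior × likelihood, so P(k | x) ∝ π_k f_k(x); normalise over all components.
Evaluate each component's likelihood at the observed value:
  f_I = e^(−2.5)·2.5^2/2! = 0.256516
  f_II = e^(−4.9)·4.9^2/2! = 0.0893962
Multiply by the mixture weights:
  π_I·f_I = 0.53 × 0.256516 = 0.135953
  π_II·f_II = 0.47 × 0.0893962 = 0.0420162
Marginal: 0.135953 + 0.0420162 = 0.17797
Responsibility of Class II: 0.0420162 / 0.17797 ≈ 0.2361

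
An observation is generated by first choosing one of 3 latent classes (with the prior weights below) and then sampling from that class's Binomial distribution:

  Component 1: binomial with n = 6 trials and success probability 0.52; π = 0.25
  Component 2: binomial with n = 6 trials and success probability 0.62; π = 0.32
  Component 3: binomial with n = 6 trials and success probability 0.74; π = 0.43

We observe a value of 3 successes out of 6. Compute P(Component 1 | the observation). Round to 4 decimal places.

The responsibility of component k is π_k f_k(x) divided by Σ_j π_j f_j(x).
Component likelihoods at x = 3 successes out of 6:
  L_1 = C(6,3)·0.52^3·0.48^3 = 20·0.140608·0.110592 = 0.311002
  L_2 = C(6,3)·0.62^3·0.38^3 = 20·0.238328·0.054872 = 0.261551
  L_3 = C(6,3)·0.74^3·0.26^3 = 20·0.405224·0.017576 = 0.142444
Prior × likelihood for each component:
  π_1·L_1 = 0.25 × 0.311002 = 0.0777506
  π_2·L_2 = 0.32 × 0.261551 = 0.0836962
  π_3·L_3 = 0.43 × 0.142444 = 0.0612511
Evidence: 0.0777506 + 0.0836962 + 0.0612511 = 0.222698
Responsibility of Component 1: 0.0777506 / 0.222698 ≈ 0.3491

0.3491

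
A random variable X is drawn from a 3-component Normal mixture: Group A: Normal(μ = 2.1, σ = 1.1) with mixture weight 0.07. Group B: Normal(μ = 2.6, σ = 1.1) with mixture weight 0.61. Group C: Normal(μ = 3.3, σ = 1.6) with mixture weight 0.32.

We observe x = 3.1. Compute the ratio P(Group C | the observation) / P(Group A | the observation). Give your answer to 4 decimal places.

4.7140

The posterior odds equal the prior odds times the likelihood ratio: (π_i/π_j)·(f_i(x)/f_j(x)).
Component likelihoods at x = 3.1:
  f_A = (1/(1.1·√(2π)))·exp(−(3.1−2.1)²/(2·1.1²)) = 0.362675·exp(-0.41322) = 0.239915
  f_B = (1/(1.1·√(2π)))·exp(−(3.1−2.6)²/(2·1.1²)) = 0.362675·exp(-0.10331) = 0.327079
  f_C = (1/(1.6·√(2π)))·exp(−(3.1−3.3)²/(2·1.6²)) = 0.249339·exp(-0.00781) = 0.247399
Posterior odds = (π_C·f_C) / (π_A·f_A) = (0.32·0.247399) / (0.07·0.239915) = 0.0791675 / 0.016794 ≈ 4.7140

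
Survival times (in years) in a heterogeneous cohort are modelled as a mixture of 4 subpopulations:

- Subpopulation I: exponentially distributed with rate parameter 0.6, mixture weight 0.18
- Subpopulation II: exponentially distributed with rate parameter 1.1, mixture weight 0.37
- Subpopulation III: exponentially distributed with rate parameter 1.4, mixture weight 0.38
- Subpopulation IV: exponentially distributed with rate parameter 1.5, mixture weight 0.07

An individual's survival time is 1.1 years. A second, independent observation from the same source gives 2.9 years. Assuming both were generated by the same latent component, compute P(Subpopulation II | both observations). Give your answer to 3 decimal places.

0.379

Apply Bayes' rule: the posterior for each component is proportional to its prior times its likelihood at x.
Since both observations come from the same component, the likelihood for component k is f_k(x₁)·f_k(x₂).
  p_I = [0.310111] × [0.105312] = 0.0326585
  p_II = [0.328017] × [0.0452891] = 0.0148556
  p_III = [0.300134] × [0.0241486] = 0.00724781
  p_IV = [0.288075] × [0.0193602] = 0.00557719
Weight by the priors:
  w_I·p_I = 0.18 × 0.0326585 = 0.00587852
  w_II·p_II = 0.37 × 0.0148556 = 0.00549657
  w_III·p_III = 0.38 × 0.00724781 = 0.00275417
  w_IV·p_IV = 0.07 × 0.00557719 = 0.000390403
Evidence: 0.00587852 + 0.00549657 + 0.00275417 + 0.000390403 = 0.0145197
Responsibility of Subpopulation II: 0.00549657 / 0.0145197 ≈ 0.379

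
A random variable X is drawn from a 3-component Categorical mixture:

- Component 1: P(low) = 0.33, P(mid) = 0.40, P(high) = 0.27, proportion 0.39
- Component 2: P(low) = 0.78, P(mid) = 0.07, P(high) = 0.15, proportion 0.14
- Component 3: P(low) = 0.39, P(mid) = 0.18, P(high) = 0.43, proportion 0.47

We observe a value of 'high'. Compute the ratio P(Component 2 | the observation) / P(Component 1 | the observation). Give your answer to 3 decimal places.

The posterior odds equal the prior odds times the likelihood ratio: (π_i/π_j)·(f_i(x)/f_j(x)).
Component likelihoods at x = 'high':
  f_1 = P(high | comp) = 0.27
  f_2 = P(high | comp) = 0.15
  f_3 = P(high | comp) = 0.43
Posterior odds = (π_2·f_2) / (π_1·f_1) = (0.14·0.15) / (0.39·0.27) = 0.021 / 0.1053 ≈ 0.199

0.199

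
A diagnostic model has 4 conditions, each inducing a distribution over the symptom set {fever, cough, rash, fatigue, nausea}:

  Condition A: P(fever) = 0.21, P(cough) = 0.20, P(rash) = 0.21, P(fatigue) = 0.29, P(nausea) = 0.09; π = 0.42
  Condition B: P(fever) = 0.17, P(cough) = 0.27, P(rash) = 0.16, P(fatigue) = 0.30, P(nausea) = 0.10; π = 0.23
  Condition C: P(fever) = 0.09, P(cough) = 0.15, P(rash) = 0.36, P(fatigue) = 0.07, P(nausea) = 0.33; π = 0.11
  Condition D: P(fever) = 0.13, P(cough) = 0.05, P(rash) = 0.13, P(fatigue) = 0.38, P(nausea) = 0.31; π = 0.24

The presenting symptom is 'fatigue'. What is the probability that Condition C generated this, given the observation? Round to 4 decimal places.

P(component k | x) = w_k·f_k(x) / marginal(x), where marginal(x) = Σ_j w_j·f_j(x).
Categorical probabilities:
  L_A = P(fatigue | comp) = 0.29
  L_B = P(fatigue | comp) = 0.30
  L_C = P(fatigue | comp) = 0.07
  L_D = P(fatigue | comp) = 0.38
Unnormalised posteriors:
  w_A·L_A = 0.42 × 0.29 = 0.1218
  w_B·L_B = 0.23 × 0.3 = 0.069
  w_C·L_C = 0.11 × 0.07 = 0.0077
  w_D·L_D = 0.24 × 0.38 = 0.0912
Sum: 0.1218 + 0.069 + 0.0077 + 0.0912 = 0.2897
P(Condition C | data) = 0.0077 / 0.2897 ≈ 0.0266

0.0266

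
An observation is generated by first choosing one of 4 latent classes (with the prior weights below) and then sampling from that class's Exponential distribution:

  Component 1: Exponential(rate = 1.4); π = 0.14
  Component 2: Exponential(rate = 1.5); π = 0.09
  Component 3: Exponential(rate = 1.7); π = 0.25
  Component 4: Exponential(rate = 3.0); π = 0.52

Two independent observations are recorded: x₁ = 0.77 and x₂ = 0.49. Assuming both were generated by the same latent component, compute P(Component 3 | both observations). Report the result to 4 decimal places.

The responsibility of component k is P(Z=k) f_k(x) divided by Σ_j P(Z=j) f_j(x).
Since both observations come from the same component, the likelihood for component k is f_k(x₁)·f_k(x₂).
  L_1 = [1.4·e^(−1.4·0.77) = 1.4·e^(−1.0780) = 0.476386] × [0.705021] = 0.335862
  L_2 = [1.5·e^(−1.5·0.77) = 1.5·e^(−1.1550) = 0.472586] × [0.719258] = 0.339912
  L_3 = [1.7·e^(−1.7·0.77) = 1.7·e^(−1.3090) = 0.459153] × [0.739063] = 0.339343
  L_4 = [3.0·e^(−3.0·0.77) = 3.0·e^(−2.3100) = 0.297784] × [0.689776] = 0.205404
Weight by the priors:
  P(Z=1)·L_1 = 0.14 × 0.335862 = 0.0470207
  P(Z=2)·L_2 = 0.09 × 0.339912 = 0.030592
  P(Z=3)·L_3 = 0.25 × 0.339343 = 0.0848358
  P(Z=4)·L_4 = 0.52 × 0.205404 = 0.10681
Normaliser: 0.0470207 + 0.030592 + 0.0848358 + 0.10681 = 0.269259
P(Component 3 | x₁, x₂) ≈ 0.3151

0.3151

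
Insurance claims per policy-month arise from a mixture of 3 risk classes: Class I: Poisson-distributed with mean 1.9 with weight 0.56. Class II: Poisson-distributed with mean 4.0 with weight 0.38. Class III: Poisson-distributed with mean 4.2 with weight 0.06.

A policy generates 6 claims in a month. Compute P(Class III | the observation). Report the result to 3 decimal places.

0.132

Apply Bayes' rule: the posterior for each component is proportional to its prior times its likelihood at x.
Poisson probabilities:
  L_I = e^(−1.9)·1.9^6/6! = 0.00977304
  L_II = e^(−4.0)·4.0^6/6! = 0.104196
  L_III = e^(−4.2)·4.2^6/6! = 0.114321
Prior × likelihood for each component:
  w_I·L_I = 0.56 × 0.00977304 = 0.0054729
  w_II·L_II = 0.38 × 0.104196 = 0.0395943
  w_III·L_III = 0.06 × 0.114321 = 0.00685927
Normaliser: 0.0054729 + 0.0395943 + 0.00685927 = 0.0519265
Responsibility of Class III: 0.00685927 / 0.0519265 ≈ 0.132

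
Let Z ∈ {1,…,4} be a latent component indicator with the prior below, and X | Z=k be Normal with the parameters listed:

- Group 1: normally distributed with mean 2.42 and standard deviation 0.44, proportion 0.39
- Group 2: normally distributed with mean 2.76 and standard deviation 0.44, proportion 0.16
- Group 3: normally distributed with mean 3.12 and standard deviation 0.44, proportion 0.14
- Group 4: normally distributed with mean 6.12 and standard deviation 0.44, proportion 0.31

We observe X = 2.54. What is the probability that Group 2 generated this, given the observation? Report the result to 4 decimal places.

Apply Bayes' rule: the posterior for each component is proportional to its prior times its likelihood at x.
Evaluate each component's likelihood at the observed value:
  L_1 = (1/(0.44·√(2π)))·exp(−(2.54−2.42)²/(2·0.44²)) = 0.906687·exp(-0.03719) = 0.873587
  L_2 = (1/(0.44·√(2π)))·exp(−(2.54−2.76)²/(2·0.44²)) = 0.906687·exp(-0.12500) = 0.800148
  L_3 = (1/(0.44·√(2π)))·exp(−(2.54−3.12)²/(2·0.44²)) = 0.906687·exp(-0.86880) = 0.380313
  L_4 = (1/(0.44·√(2π)))·exp(−(2.54−6.12)²/(2·0.44²)) = 0.906687·exp(-33.10021) = 3.82138e-15
Unnormalised posteriors:
  π_1·L_1 = 0.39 × 0.873587 = 0.340699
  π_2·L_2 = 0.16 × 0.800148 = 0.128024
  π_3·L_3 = 0.14 × 0.380313 = 0.0532439
  π_4·L_4 = 0.31 × 3.82138e-15 = 1.18463e-15
Denominator: 0.340699 + 0.128024 + 0.0532439 + 1.18463e-15 = 0.521966
Responsibility of Group 2: 0.128024 / 0.521966 ≈ 0.2453

0.2453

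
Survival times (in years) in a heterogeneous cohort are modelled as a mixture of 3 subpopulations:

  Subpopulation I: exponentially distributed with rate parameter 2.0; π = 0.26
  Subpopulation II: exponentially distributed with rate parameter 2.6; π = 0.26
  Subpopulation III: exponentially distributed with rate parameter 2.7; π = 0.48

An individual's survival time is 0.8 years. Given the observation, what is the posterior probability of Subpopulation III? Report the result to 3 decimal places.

Posterior ∝ prior × likelihood, so P(k | x) ∝ P(Z=k) f_k(x); normalise over all components.
Exponential densities:
  p_I = 2.0·e^(−2.0·0.8) = 2.0·e^(−1.6000) = 0.403793
  p_II = 2.6·e^(−2.6·0.8) = 2.6·e^(−2.0800) = 0.324819
  p_III = 2.7·e^(−2.7·0.8) = 2.7·e^(−2.1600) = 0.311378
Prior × likelihood for each component:
  P(Z=I)·p_I = 0.26 × 0.403793 = 0.104986
  P(Z=II)·p_II = 0.26 × 0.324819 = 0.0844528
  P(Z=III)·p_III = 0.48 × 0.311378 = 0.149461
Normaliser: 0.104986 + 0.0844528 + 0.149461 = 0.3389
Responsibility of Subpopulation III: 0.149461 / 0.3389 ≈ 0.441

0.441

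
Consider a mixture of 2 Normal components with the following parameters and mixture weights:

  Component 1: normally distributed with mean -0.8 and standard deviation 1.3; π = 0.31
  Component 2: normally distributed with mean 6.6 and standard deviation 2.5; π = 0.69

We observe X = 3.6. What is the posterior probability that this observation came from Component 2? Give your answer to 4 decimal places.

By Bayes' theorem, P(k | x) = P(Z=k) f_k(x) / Σ_j P(Z=j) f_j(x).
Normal densities:
  L_1 = (1/(1.3·√(2π)))·exp(−(3.6−-0.8)²/(2·1.3²)) = 0.306879·exp(-5.72781) = 0.000998643
  L_2 = (1/(2.5·√(2π)))·exp(−(3.6−6.6)²/(2·2.5²)) = 0.159577·exp(-0.72000) = 0.0776744
Prior × likelihood for each component:
  P(Z=1)·L_1 = 0.31 × 0.000998643 = 0.000309579
  P(Z=2)·L_2 = 0.69 × 0.0776744 = 0.0535954
Sum: 0.000309579 + 0.0535954 = 0.0539049
P(Component 2 | 3.6) = 0.0535954 / 0.0539049 ≈ 0.9943

0.9943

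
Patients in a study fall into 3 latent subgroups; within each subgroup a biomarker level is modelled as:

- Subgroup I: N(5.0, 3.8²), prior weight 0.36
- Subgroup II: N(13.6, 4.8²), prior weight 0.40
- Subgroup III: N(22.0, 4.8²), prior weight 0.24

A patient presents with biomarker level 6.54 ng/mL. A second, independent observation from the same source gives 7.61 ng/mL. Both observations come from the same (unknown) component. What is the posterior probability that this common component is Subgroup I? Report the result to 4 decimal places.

By Bayes' theorem, P(k | x) = π_k f_k(x) / Σ_j π_j f_j(x).
Since both observations come from the same component, the likelihood for component k is f_k(x₁)·f_k(x₂).
  f_I = [0.096708] × [0.0829253] = 0.00801954
  f_II = [0.0281775] × [0.038151] = 0.001075
  f_III = [0.000464552] × [0.000929088] = 4.31609e-07
Multiply by the mixture weights:
  π_I·f_I = 0.36 × 0.00801954 = 0.00288703
  π_II·f_II = 0.40 × 0.001075 = 0.000430001
  π_III·f_III = 0.24 × 4.31609e-07 = 1.03586e-07
Normaliser: 0.00288703 + 0.000430001 + 1.03586e-07 = 0.00331714
P(Subgroup I | x) ≈ 0.8703

0.8703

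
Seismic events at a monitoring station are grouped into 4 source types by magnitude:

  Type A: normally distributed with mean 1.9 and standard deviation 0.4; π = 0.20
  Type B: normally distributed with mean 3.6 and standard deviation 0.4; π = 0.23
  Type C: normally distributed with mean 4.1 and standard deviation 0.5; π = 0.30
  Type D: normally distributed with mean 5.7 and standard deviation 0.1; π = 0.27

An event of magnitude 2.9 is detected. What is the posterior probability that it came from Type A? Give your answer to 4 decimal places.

0.1220

By Bayes' theorem, P(k | x) = P(Z=k) f_k(x) / Σ_j P(Z=j) f_j(x).
Component likelihoods at x = 2.9:
  L_A = (1/(0.4·√(2π)))·exp(−(2.9−1.9)²/(2·0.4²)) = 0.997356·exp(-3.12500) = 0.0438208
  L_B = (1/(0.4·√(2π)))·exp(−(2.9−3.6)²/(2·0.4²)) = 0.997356·exp(-1.53125) = 0.215693
  L_C = (1/(0.5·√(2π)))·exp(−(2.9−4.1)²/(2·0.5²)) = 0.797885·exp(-2.88000) = 0.0447891
  L_D = (1/(0.1·√(2π)))·exp(−(2.9−5.7)²/(2·0.1²)) = 3.989423·exp(-392.00000) = 2.27758e-170
Unnormalised posteriors:
  P(Z=A)·L_A = 0.20 × 0.0438208 = 0.00876415
  P(Z=B)·L_B = 0.23 × 0.215693 = 0.0496095
  P(Z=C)·L_C = 0.30 × 0.0447891 = 0.0134367
  P(Z=D)·L_D = 0.27 × 2.27758e-170 = 6.14946e-171
Evidence: 0.00876415 + 0.0496095 + 0.0134367 + 6.14946e-171 = 0.0718103
So the posterior for Type A is 0.00876415 / 0.0718103 ≈ 0.1220.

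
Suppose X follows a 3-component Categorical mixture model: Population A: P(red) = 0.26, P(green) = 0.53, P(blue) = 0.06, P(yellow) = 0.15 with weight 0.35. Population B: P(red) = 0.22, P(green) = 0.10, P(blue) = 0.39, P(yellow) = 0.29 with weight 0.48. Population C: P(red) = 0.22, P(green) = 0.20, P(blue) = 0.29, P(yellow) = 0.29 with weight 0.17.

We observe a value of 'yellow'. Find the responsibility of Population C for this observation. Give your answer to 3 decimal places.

P(component k | x) = w_k·f_k(x) / marginal(x), where marginal(x) = Σ_j w_j·f_j(x).
Component likelihoods at x = 'yellow':
  L_A = P(yellow | comp) = 0.15
  L_B = P(yellow | comp) = 0.29
  L_C = P(yellow | comp) = 0.29
Weight by the priors:
  w_A·L_A = 0.35 × 0.15 = 0.0525
  w_B·L_B = 0.48 × 0.29 = 0.1392
  w_C·L_C = 0.17 × 0.29 = 0.0493
Marginal: 0.0525 + 0.1392 + 0.0493 = 0.241
P(Population C | the observation) = 0.0493 / 0.241 ≈ 0.205

0.205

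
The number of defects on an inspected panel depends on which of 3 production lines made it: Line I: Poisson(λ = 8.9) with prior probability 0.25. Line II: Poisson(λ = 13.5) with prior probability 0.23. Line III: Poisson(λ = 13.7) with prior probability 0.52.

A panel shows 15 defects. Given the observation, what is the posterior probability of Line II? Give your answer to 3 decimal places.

0.284

The responsibility of component k is w_k f_k(x) divided by Σ_j w_j f_j(x).
Component likelihoods at x = 15 defects:
  f_I = e^(−8.9)·8.9^15/15! = 0.0181606
  f_II = e^(−13.5)·13.5^15/15! = 0.0945217
  f_III = e^(−13.7)·13.7^15/15! = 0.0964883
Unnormalised posteriors:
  w_I·f_I = 0.25 × 0.0181606 = 0.00454014
  w_II·f_II = 0.23 × 0.0945217 = 0.02174
  w_III·f_III = 0.52 × 0.0964883 = 0.0501739
Sum: 0.00454014 + 0.02174 + 0.0501739 = 0.076454
Responsibility of Line II: 0.02174 / 0.076454 ≈ 0.284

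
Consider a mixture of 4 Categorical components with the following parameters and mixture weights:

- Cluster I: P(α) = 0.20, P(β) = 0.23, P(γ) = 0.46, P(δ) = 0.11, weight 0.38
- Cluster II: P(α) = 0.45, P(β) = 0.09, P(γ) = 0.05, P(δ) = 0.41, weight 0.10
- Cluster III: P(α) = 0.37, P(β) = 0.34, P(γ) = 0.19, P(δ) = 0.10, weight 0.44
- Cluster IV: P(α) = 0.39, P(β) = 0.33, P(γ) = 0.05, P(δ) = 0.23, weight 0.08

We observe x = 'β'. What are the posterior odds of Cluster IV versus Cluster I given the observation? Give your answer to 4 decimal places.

Since P(k|x) ∝ π_k f_k(x), the posterior odds are π_i f_i(x) / (π_j f_j(x)).
Evaluate each component's likelihood at the observed value:
  f_I = P(β | comp) = 0.23
  f_II = P(β | comp) = 0.09
  f_III = P(β | comp) = 0.34
  f_IV = P(β | comp) = 0.33
Posterior odds = (π_IV·f_IV) / (π_I·f_I) = (0.08·0.33) / (0.38·0.23) = 0.0264 / 0.0874 ≈ 0.3021

0.3021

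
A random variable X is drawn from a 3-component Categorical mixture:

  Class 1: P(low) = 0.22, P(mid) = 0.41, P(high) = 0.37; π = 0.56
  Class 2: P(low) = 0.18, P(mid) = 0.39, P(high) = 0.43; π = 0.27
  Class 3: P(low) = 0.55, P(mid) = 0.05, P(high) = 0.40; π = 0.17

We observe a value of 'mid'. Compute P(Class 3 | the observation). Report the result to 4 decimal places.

0.0248

Apply Bayes' rule: the posterior for each component is proportional to its prior times its likelihood at x.
Categorical probabilities:
  L_1 = 0.41
  L_2 = 0.39
  L_3 = 0.05
Unnormalised posteriors:
  π_1·L_1 = 0.56 × 0.41 = 0.2296
  π_2·L_2 = 0.27 × 0.39 = 0.1053
  π_3·L_3 = 0.17 × 0.05 = 0.0085
Marginal: 0.2296 + 0.1053 + 0.0085 = 0.3434
P(Class 3 | 'mid') ≈ 0.0248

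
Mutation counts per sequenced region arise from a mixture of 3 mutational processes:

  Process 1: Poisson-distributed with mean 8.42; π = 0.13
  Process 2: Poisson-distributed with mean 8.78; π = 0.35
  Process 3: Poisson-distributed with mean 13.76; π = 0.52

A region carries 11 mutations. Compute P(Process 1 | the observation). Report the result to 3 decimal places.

Posterior ∝ prior × likelihood, so P(k | x) ∝ π_k f_k(x); normalise over all components.
Component likelihoods at x = 11 mutations:
  L_1 = 0.0832756
  L_2 = 0.0920828
  L_3 = 0.0886656
Multiply by the mixture weights:
  π_1·L_1 = 0.13 × 0.0832756 = 0.0108258
  π_2·L_2 = 0.35 × 0.0920828 = 0.032229
  π_3·L_3 = 0.52 × 0.0886656 = 0.0461061
Sum: 0.0108258 + 0.032229 + 0.0461061 = 0.0891609
Responsibility of Process 1: 0.0108258 / 0.0891609 ≈ 0.121

0.121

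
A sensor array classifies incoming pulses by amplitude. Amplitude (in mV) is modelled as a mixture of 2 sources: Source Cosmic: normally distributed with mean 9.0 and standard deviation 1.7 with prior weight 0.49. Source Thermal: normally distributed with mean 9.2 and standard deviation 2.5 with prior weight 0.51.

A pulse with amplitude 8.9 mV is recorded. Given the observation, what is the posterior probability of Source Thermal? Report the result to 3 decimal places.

0.413

P(component k | x) = P(Z=k)·f_k(x) / marginal(x), where marginal(x) = Σ_j P(Z=j)·f_j(x).
Normal densities:
  f_Cosmic = (1/(1.7·√(2π)))·exp(−(8.9−9.0)²/(2·1.7²)) = 0.234672·exp(-0.00173) = 0.234266
  f_Thermal = (1/(2.5·√(2π)))·exp(−(8.9−9.2)²/(2·2.5²)) = 0.159577·exp(-0.00720) = 0.158432
Weight by the priors:
  P(Z=Cosmic)·f_Cosmic = 0.49 × 0.234266 = 0.11479
  P(Z=Thermal)·f_Thermal = 0.51 × 0.158432 = 0.0808004
Normaliser: 0.11479 + 0.0808004 = 0.195591
P(Source Thermal | x) = 0.0808004 / 0.195591 ≈ 0.413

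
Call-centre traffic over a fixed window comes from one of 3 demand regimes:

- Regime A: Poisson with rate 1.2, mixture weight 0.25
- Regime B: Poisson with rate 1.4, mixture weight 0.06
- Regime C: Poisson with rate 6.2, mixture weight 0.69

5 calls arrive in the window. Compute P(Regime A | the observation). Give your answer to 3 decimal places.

Apply Bayes' rule: the posterior for each component is proportional to its prior times its likelihood at x.
Component likelihoods at x = 5 calls:
  L_A = e^(−1.2)·1.2^5/5! = 0.00624556
  L_B = e^(−1.4)·1.4^5/5! = 0.0110521
  L_C = e^(−6.2)·6.2^5/5! = 0.154936
Weight by the priors:
  P(Z=A)·L_A = 0.25 × 0.00624556 = 0.00156139
  P(Z=B)·L_B = 0.06 × 0.0110521 = 0.000663129
  P(Z=C)·L_C = 0.69 × 0.154936 = 0.106906
Sum: 0.00156139 + 0.000663129 + 0.106906 = 0.10913
So the posterior for Regime A is 0.00156139 / 0.10913 ≈ 0.014.

0.014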